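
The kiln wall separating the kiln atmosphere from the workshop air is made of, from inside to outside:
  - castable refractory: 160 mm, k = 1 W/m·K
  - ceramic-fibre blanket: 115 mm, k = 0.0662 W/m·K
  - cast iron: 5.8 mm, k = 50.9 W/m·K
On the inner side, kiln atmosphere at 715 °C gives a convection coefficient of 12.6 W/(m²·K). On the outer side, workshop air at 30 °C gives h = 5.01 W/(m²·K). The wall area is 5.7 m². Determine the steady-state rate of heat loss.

Q ≈ 1790 W

Using the resistance-network approach (series):
R_inner film = 1/(h_i·A) = 1/(12.6×5.7) = 0.01392 K/W
R_castable refractory = L/(kA) = 0.16/(1×5.7) = 0.02807 K/W
R_ceramic-fibre blanket = L/(kA) = 0.115/(0.0662×5.7) = 0.3048 K/W
R_cast iron = L/(kA) = 0.0058/(50.9×5.7) = 1.999×10^-5 K/W
R_outer film = 1/(h_o·A) = 1/(5.01×5.7) = 0.03502 K/W
R_total = 0.3818 K/W
Q = ΔT / R_total = 685 / 0.3818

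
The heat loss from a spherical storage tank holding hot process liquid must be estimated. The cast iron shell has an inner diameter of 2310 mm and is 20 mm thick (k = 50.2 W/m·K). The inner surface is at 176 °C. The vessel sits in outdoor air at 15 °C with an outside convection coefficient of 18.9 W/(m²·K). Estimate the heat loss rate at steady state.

Spherical conduction: R = (1/r_in − 1/r_out)/(4πk) per layer; series-sum.
R_cast iron shell = (1/1.155 − 1/1.175)/(4π×50.2) = 2.336×10^-5 K/W
R_outer film = 1/(h·4πr_o²) = 1/(18.9×4π×1.175²) = 0.00305 K/W
R_total = 0.003073 K/W
Q = ΔT/R_total = 161/0.003073

Q ≈ 52400 W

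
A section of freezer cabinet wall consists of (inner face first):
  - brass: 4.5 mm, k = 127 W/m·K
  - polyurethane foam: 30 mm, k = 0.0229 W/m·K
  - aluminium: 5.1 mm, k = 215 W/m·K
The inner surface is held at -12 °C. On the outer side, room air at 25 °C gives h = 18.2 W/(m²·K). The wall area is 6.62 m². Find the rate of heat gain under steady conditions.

Treating each layer as a thermal resistance in series:
R_brass = L/(kA) = 0.0045/(127×6.62) = 5.352×10^-6 K/W
R_polyurethane foam = L/(kA) = 0.03/(0.0229×6.62) = 0.1979 K/W
R_aluminium = L/(kA) = 0.0051/(215×6.62) = 3.583×10^-6 K/W
R_outer film = 1/(h_o·A) = 1/(18.2×6.62) = 0.0083 K/W
R_total = 0.2062 K/W
Q = ΔT / R_total = 37 / 0.2062

Q ≈ 179 W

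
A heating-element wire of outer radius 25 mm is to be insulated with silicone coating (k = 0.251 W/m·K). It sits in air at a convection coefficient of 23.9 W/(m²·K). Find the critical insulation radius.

For a cylinder r_cr = k/h = 0.251/23.9
r_cr = 10.5 mm; since the bare radius (25 mm) is above r_cr, any added insulation will reduce heat loss.

r_cr ≈ 10.5 mm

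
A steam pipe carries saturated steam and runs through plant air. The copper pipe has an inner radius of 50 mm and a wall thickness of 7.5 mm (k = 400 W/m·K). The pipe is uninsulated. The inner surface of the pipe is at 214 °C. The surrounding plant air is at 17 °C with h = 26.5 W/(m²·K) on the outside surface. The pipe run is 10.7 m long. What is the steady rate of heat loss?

Q ≈ 20200 W

Per-layer cylindrical resistances, series-summed:
R_copper pipe wall = ln(57.5/50)/(2π×400×10.7) = 5.197×10^-6 K/W
R_outer film = 1/(h_o·2πr_oL) = 1/(26.5×2π×0.0575×10.7) = 0.009762 K/W
R_total = 0.009767 K/W
Q = ΔT/R_total = 197/0.009767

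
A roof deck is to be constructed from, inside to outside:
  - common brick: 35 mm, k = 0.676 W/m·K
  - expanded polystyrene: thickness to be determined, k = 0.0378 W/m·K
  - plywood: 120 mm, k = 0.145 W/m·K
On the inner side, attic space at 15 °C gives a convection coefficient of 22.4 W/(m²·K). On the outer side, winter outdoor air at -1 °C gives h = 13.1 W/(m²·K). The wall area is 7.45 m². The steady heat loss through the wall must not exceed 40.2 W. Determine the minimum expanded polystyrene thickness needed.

L ≈ 74.3 mm

Series thermal resistances:
R_inner film = 1/(h_i·A) = 1/(22.4×7.45) = 0.005992 K/W
R_common brick = L/(kA) = 0.035/(0.676×7.45) = 0.00695 K/W
R_plywood = L/(kA) = 0.12/(0.145×7.45) = 0.1111 K/W
R_outer film = 1/(h_o·A) = 1/(13.1×7.45) = 0.01025 K/W
Sum of the known resistances R_other = 0.1343 K/W
Required total resistance R_tot = ΔT/Q_allow = 16/40.2 = 0.398 K/W
R_expanded polystyrene = R_tot − R_other = 0.2637 K/W
L = R·k·A = 0.2637×0.0378×7.45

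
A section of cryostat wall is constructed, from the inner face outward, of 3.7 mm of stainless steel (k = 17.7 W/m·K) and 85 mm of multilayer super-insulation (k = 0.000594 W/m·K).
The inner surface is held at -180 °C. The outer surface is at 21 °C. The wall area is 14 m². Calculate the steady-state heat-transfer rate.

Model the wall as resistances in series:
R_stainless steel = L/(kA) = 0.0037/(17.7×14) = 1.493×10^-5 K/W
R_multilayer super-insulation = L/(kA) = 0.085/(0.000594×14) = 10.22 K/W
R_total = 10.22 K/W
Q = ΔT / R_total = 201 / 10.22

Q ≈ 19.7 W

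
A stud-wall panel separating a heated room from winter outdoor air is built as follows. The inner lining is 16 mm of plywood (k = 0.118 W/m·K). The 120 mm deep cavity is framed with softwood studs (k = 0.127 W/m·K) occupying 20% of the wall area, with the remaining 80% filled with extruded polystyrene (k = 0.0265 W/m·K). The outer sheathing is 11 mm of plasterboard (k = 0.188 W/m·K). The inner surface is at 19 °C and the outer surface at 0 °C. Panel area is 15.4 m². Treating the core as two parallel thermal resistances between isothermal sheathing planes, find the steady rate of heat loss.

Q ≈ 106 W

Sheathing layers in series; stud and cavity paths in parallel between them.
R_inner = 0.016/(0.118×15.4) = 0.008805 K/W
R_stud  = 0.12/(0.127×0.2×15.4) = 0.3068 K/W
R_cav   = 0.12/(0.0265×0.8×15.4) = 0.3676 K/W
1/R_core = 1/R_stud + 1/R_cav → R_core = 0.1672 K/W
R_outer = 0.011/(0.188×15.4) = 0.003799 K/W
R_total = 0.1798 K/W
Q = ΔT/R_total = 19/0.1798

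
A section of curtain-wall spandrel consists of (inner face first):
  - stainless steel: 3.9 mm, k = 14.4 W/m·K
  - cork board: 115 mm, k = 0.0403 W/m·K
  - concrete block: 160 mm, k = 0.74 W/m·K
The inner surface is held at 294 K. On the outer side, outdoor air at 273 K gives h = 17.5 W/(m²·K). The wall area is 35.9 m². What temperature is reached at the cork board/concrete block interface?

Using the resistance-network approach (series):
R_stainless steel = L/(kA) = 0.0039/(14.4×35.9) = 7.544×10^-6 K/W
R_cork board = L/(kA) = 0.115/(0.0403×35.9) = 0.07949 K/W
R_concrete block = L/(kA) = 0.16/(0.74×35.9) = 0.006023 K/W
R_outer film = 1/(h_o·A) = 1/(17.5×35.9) = 0.001592 K/W
R_total = 0.08711 K/W;  Q = ΔT/R_total = 21/0.08711 = 241.1 W
T_interface = T_inner − Q·ΣR(inner→interface) = 294 − 241×0.07949

T ≈ 275 K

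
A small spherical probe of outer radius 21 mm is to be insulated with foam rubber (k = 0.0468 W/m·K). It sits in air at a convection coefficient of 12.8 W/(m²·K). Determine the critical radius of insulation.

For a sphere r_cr = 2k/h = 2×0.0468/12.8
r_cr = 7.31 mm; since the bare radius (21 mm) is above r_cr, any added insulation will reduce heat loss.

r_cr ≈ 7.31 mm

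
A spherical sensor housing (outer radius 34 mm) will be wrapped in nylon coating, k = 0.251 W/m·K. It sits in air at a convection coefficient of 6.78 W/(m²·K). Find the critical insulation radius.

For a sphere r_cr = 2k/h = 2×0.251/6.78
r_cr = 74 mm; since the bare radius (34 mm) is below r_cr, adding a thin layer of insulation will *increase* heat loss.

r_cr ≈ 74 mm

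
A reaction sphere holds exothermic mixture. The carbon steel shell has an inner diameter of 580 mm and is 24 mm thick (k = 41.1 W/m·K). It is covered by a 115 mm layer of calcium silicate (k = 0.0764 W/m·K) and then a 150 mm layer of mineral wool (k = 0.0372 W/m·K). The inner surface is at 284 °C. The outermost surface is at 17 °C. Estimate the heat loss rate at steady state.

Q ≈ 122 W

For a spherical shell R = (1/r₁ − 1/r₂)/(4πk); film R = 1/(h·4πr²). In series:
R_carbon steel shell = (1/0.29 − 1/0.314)/(4π×41.1) = 5.103×10^-4 K/W
R_calcium silicate = (1/0.314 − 1/0.429)/(4π×0.0764) = 0.8892 K/W
R_mineral wool = (1/0.429 − 1/0.579)/(4π×0.0372) = 1.292 K/W
R_total = 2.182 K/W
Q = ΔT/R_total = 267/2.182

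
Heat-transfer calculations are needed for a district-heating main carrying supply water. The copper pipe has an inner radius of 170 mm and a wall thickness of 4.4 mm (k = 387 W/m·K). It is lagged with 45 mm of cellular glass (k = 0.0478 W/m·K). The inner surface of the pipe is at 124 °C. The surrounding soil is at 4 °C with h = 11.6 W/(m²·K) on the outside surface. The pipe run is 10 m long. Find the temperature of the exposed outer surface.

For a radial system each layer contributes R = ln(r_out/r_in)/(2πkL); films add R = 1/(hA).
R_copper pipe wall = ln(174.4/170)/(2π×387×10) = 1.051×10^-6 K/W
R_cellular glass = ln(219.4/174.4)/(2π×0.0478×10) = 0.07643 K/W
R_outer film = 1/(h_o·2πr_oL) = 1/(11.6×2π×0.2194×10) = 0.006254 K/W
R_total = 0.08268 K/W
Q = ΔT/R_total = 120/0.08268
Q = 1450 W
T_interface = T_inner − Q·ΣR(inner→interface) = 124 − 1450×0.07643

T ≈ 13.1 °C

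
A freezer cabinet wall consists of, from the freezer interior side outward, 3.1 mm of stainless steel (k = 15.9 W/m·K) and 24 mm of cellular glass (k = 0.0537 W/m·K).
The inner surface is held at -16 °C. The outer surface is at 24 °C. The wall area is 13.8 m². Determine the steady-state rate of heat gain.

Series thermal resistances:
R_stainless steel = L/(kA) = 0.0031/(15.9×13.8) = 1.413×10^-5 K/W
R_cellular glass = L/(kA) = 0.024/(0.0537×13.8) = 0.03239 K/W
R_total = 0.0324 K/W
Q = ΔT / R_total = 40 / 0.0324

Q ≈ 1230 W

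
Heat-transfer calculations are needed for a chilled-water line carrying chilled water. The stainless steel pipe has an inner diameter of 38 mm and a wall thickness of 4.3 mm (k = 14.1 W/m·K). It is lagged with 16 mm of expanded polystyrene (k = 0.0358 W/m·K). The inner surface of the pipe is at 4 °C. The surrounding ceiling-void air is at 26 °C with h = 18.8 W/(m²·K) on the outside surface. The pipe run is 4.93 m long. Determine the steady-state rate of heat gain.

For a radial system each layer contributes R = ln(r_out/r_in)/(2πkL); films add R = 1/(hA).
R_stainless steel pipe wall = ln(23.3/19)/(2π×14.1×4.93) = 4.671×10^-4 K/W
R_expanded polystyrene = ln(39.3/23.3)/(2π×0.0358×4.93) = 0.4714 K/W
R_outer film = 1/(h_o·2πr_oL) = 1/(18.8×2π×0.0393×4.93) = 0.04369 K/W
R_total = 0.5156 K/W
Q = ΔT/R_total = 22/0.5156

Q ≈ 42.7 W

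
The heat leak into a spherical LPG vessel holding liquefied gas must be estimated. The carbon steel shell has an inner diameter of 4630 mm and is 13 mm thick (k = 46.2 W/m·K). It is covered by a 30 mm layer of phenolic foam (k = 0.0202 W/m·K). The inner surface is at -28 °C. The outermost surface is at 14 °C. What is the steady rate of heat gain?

Q ≈ 1950 W

Spherical conduction: R = (1/r_in − 1/r_out)/(4πk) per layer; series-sum.
R_carbon steel shell = (1/2.315 − 1/2.328)/(4π×46.2) = 4.155×10^-6 K/W
R_phenolic foam = (1/2.328 − 1/2.358)/(4π×0.0202) = 0.02153 K/W
R_total = 0.02153 K/W
Q = ΔT/R_total = 42/0.02153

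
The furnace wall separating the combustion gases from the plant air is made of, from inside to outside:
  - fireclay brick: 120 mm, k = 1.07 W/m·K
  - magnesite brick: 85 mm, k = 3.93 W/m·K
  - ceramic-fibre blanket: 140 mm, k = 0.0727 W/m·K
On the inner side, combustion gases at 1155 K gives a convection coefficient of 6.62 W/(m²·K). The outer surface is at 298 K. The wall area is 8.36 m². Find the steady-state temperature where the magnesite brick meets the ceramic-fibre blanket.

Model the wall as resistances in series:
R_inner film = 1/(h_i·A) = 1/(6.62×8.36) = 0.01807 K/W
R_fireclay brick = L/(kA) = 0.12/(1.07×8.36) = 0.01342 K/W
R_magnesite brick = L/(kA) = 0.085/(3.93×8.36) = 0.002587 K/W
R_ceramic-fibre blanket = L/(kA) = 0.14/(0.0727×8.36) = 0.2303 K/W
R_total = 0.2644 K/W;  Q = ΔT/R_total = 857/0.2644 = 3241 W
T_interface = T_inner − Q·ΣR(inner→interface) = 1155 − 3240×0.03407

T ≈ 1040 K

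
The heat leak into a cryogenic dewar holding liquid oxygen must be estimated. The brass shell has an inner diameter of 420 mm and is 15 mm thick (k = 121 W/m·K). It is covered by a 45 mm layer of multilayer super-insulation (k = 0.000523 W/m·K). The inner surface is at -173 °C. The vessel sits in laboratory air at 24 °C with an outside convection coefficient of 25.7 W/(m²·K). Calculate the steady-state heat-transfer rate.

Q ≈ 1.75 W

For a spherical shell R = (1/r₁ − 1/r₂)/(4πk); film R = 1/(h·4πr²). In series:
R_brass shell = (1/0.21 − 1/0.225)/(4π×121) = 2.088×10^-4 K/W
R_multilayer super-insulation = (1/0.225 − 1/0.27)/(4π×0.000523) = 112.7 K/W
R_outer film = 1/(h·4πr_o²) = 1/(25.7×4π×0.27²) = 0.04247 K/W
R_total = 112.8 K/W
Q = ΔT/R_total = 197/112.8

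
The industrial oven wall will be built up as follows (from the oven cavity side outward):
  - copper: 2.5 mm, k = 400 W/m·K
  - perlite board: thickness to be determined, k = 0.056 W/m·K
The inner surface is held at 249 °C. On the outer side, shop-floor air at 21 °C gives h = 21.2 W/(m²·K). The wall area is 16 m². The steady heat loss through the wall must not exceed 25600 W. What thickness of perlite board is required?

L ≈ 5.34 mm

Treating each layer as a thermal resistance in series:
R_copper = L/(kA) = 0.0025/(400×16) = 3.906×10^-7 K/W
R_outer film = 1/(h_o·A) = 1/(21.2×16) = 0.002948 K/W
Sum of the known resistances R_other = 0.002949 K/W
Required total resistance R_tot = ΔT/Q_allow = 228/25600 = 0.008906 K/W
R_perlite board = R_tot − R_other = 0.005958 K/W
L = R·k·A = 0.005958×0.056×16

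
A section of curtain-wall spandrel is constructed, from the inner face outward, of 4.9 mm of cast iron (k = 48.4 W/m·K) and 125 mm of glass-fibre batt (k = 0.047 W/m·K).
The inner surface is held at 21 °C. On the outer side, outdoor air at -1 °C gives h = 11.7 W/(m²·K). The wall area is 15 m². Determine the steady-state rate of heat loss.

Using the resistance-network approach (series):
R_cast iron = L/(kA) = 0.0049/(48.4×15) = 6.749×10^-6 K/W
R_glass-fibre batt = L/(kA) = 0.125/(0.047×15) = 0.1773 K/W
R_outer film = 1/(h_o·A) = 1/(11.7×15) = 0.005698 K/W
R_total = 0.183 K/W
Q = ΔT / R_total = 22 / 0.183

Q ≈ 120 W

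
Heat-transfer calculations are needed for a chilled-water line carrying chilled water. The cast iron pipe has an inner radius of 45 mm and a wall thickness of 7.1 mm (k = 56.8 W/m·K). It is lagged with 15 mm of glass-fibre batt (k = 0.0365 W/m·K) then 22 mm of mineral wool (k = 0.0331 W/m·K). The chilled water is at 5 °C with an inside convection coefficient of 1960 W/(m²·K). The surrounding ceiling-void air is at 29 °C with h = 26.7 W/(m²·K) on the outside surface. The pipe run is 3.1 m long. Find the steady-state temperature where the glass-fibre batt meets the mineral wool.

For a radial system each layer contributes R = ln(r_out/r_in)/(2πkL); films add R = 1/(hA).
R_inner film = 1/(h_i·2πr₁L) = 1/(1960×2π×0.045×3.1) = 5.821×10^-4 K/W
R_cast iron pipe wall = ln(52.1/45)/(2π×56.8×3.1) = 1.324×10^-4 K/W
R_glass-fibre batt = ln(67.1/52.1)/(2π×0.0365×3.1) = 0.3559 K/W
R_mineral wool = ln(89.1/67.1)/(2π×0.0331×3.1) = 0.4398 K/W
R_outer film = 1/(h_o·2πr_oL) = 1/(26.7×2π×0.0891×3.1) = 0.02158 K/W
R_total = 0.818 K/W
Q = ΔT/R_total = 24/0.818
Q = 29.3 W
T_interface = T_inner + Q·ΣR(inner→interface) = 5 + 29.3×0.3566

T ≈ 15.5 °C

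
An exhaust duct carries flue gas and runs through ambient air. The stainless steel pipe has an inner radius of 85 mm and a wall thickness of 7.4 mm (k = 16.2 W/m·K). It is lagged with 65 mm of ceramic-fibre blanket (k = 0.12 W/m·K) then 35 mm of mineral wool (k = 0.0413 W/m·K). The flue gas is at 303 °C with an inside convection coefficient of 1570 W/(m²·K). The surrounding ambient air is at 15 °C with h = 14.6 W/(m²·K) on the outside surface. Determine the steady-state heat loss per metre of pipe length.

For a radial system each layer contributes R = ln(r_out/r_in)/(2πkL); films add R = 1/(hA).
R_inner film = 1/(h_i·2πr₁L) = 1/(1570×2π×0.085×1) = 0.001193 K/W
R_stainless steel pipe wall = ln(92.4/85)/(2π×16.2×1) = 8.201×10^-4 K/W
R_ceramic-fibre blanket = ln(157.4/92.4)/(2π×0.12×1) = 0.7065 K/W
R_mineral wool = ln(192.4/157.4)/(2π×0.0413×1) = 0.7738 K/W
R_outer film = 1/(h_o·2πr_oL) = 1/(14.6×2π×0.1924×1) = 0.05666 K/W
R_total = 1.539 K/W
Q = ΔT/R_total = 288/1.539

q′ ≈ 187 W/m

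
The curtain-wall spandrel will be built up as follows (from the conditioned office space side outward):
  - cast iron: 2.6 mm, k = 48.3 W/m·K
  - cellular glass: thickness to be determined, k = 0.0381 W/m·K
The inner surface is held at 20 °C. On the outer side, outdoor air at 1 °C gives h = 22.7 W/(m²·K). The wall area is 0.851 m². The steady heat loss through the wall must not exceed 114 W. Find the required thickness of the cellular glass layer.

Model the wall as resistances in series:
R_cast iron = L/(kA) = 0.0026/(48.3×0.851) = 6.326×10^-5 K/W
R_outer film = 1/(h_o·A) = 1/(22.7×0.851) = 0.05177 K/W
Sum of the known resistances R_other = 0.05183 K/W
Required total resistance R_tot = ΔT/Q_allow = 19/114 = 0.1667 K/W
R_cellular glass = R_tot − R_other = 0.1148 K/W
L = R·k·A = 0.1148×0.0381×0.851

L ≈ 3.72 mm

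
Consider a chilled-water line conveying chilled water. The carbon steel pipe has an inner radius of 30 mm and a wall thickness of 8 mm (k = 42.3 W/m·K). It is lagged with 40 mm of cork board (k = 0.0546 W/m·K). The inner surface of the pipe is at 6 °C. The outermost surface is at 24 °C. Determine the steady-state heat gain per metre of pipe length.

q′ ≈ 8.58 W/m

Per-layer cylindrical resistances, series-summed:
R_carbon steel pipe wall = ln(38/30)/(2π×42.3×1) = 8.894×10^-4 K/W
R_cork board = ln(78/38)/(2π×0.0546×1) = 2.096 K/W
R_total = 2.097 K/W
Q = ΔT/R_total = 18/2.097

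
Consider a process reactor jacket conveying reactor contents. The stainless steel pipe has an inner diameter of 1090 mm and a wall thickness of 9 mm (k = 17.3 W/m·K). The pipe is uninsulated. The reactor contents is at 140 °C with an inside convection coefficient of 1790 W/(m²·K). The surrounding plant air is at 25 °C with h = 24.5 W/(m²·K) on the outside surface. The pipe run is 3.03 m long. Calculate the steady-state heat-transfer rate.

Q ≈ 28900 W

Cylindrical conduction, so R = ln(r₂/r₁)/(2πkL) per layer, in series:
R_inner film = 1/(h_i·2πr₁L) = 1/(1790×2π×0.545×3.03) = 5.384×10^-5 K/W
R_stainless steel pipe wall = ln(554/545)/(2π×17.3×3.03) = 4.973×10^-5 K/W
R_outer film = 1/(h_o·2πr_oL) = 1/(24.5×2π×0.554×3.03) = 0.00387 K/W
R_total = 0.003973 K/W
Q = ΔT/R_total = 115/0.003973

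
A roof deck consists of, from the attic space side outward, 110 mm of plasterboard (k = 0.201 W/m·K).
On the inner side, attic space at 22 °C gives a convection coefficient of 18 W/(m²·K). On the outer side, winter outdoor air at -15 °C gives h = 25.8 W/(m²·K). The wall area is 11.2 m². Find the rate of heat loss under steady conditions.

Q ≈ 646 W

Series thermal resistances:
R_inner film = 1/(h_i·A) = 1/(18×11.2) = 0.00496 K/W
R_plasterboard = L/(kA) = 0.11/(0.201×11.2) = 0.04886 K/W
R_outer film = 1/(h_o·A) = 1/(25.8×11.2) = 0.003461 K/W
R_total = 0.05728 K/W
Q = ΔT / R_total = 37 / 0.05728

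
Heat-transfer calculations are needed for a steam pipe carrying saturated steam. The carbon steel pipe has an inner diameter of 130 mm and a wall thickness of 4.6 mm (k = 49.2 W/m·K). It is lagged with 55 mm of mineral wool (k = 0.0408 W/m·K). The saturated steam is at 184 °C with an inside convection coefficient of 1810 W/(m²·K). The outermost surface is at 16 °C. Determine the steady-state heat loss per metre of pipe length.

Radial resistances (cylindrical: R_cond = ln(r_o/r_i)/(2πkL), R_conv = 1/(h·2πrL)):
R_inner film = 1/(h_i·2πr₁L) = 1/(1810×2π×0.065×1) = 0.001353 K/W
R_carbon steel pipe wall = ln(69.6/65)/(2π×49.2×1) = 2.212×10^-4 K/W
R_mineral wool = ln(124.6/69.6)/(2π×0.0408×1) = 2.272 K/W
R_total = 2.273 K/W
Q = ΔT/R_total = 168/2.273

q′ ≈ 73.9 W/m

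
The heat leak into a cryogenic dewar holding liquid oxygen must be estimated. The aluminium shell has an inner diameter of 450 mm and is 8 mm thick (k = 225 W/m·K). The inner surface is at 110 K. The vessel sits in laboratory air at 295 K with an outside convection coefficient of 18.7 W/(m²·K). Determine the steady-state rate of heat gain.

Q ≈ 2360 W

Each spherical layer contributes R = (1/r_i − 1/r_o)/(4πk):
R_aluminium shell = (1/0.225 − 1/0.233)/(4π×225) = 5.397×10^-5 K/W
R_outer film = 1/(h·4πr_o²) = 1/(18.7×4π×0.233²) = 0.07839 K/W
R_total = 0.07844 K/W
Q = ΔT/R_total = 185/0.07844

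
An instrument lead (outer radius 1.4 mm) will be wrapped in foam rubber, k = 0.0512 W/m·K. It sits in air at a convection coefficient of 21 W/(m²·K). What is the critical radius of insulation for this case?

r_cr ≈ 2.44 mm

For a cylinder r_cr = k/h = 0.0512/21
r_cr = 2.44 mm; since the bare radius (1.4 mm) is below r_cr, adding a thin layer of insulation will *increase* heat loss.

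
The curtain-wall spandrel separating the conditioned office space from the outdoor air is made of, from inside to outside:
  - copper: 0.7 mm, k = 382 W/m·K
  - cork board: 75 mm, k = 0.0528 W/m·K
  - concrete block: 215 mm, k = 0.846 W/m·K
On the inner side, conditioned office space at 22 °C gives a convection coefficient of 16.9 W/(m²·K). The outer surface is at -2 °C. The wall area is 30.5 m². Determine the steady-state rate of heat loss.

Q ≈ 422 W

Series thermal resistances:
R_inner film = 1/(h_i·A) = 1/(16.9×30.5) = 0.00194 K/W
R_copper = L/(kA) = 0.0007/(382×30.5) = 6.008×10^-8 K/W
R_cork board = L/(kA) = 0.075/(0.0528×30.5) = 0.04657 K/W
R_concrete block = L/(kA) = 0.215/(0.846×30.5) = 0.008332 K/W
R_total = 0.05684 K/W
Q = ΔT / R_total = 24 / 0.05684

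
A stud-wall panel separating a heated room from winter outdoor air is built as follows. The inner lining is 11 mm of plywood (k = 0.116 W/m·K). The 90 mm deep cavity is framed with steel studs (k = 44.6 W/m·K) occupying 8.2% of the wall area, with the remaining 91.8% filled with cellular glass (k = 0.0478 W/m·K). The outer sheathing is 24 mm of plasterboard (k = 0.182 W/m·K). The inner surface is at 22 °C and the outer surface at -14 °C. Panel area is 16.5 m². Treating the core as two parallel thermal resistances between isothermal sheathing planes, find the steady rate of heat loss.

Sheathing layers in series; stud and cavity paths in parallel between them.
R_inner = 0.011/(0.116×16.5) = 0.005747 K/W
R_stud  = 0.09/(44.6×0.082×16.5) = 0.001491 K/W
R_cav   = 0.09/(0.0478×0.918×16.5) = 0.1243 K/W
1/R_core = 1/R_stud + 1/R_cav → R_core = 0.001474 K/W
R_outer = 0.024/(0.182×16.5) = 0.007992 K/W
R_total = 0.01521 K/W
Q = ΔT/R_total = 36/0.01521

Q ≈ 2370 W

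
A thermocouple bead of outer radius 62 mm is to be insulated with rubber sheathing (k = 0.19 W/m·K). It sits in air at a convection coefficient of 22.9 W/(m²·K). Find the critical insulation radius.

For a sphere r_cr = 2k/h = 2×0.19/22.9
r_cr = 16.6 mm; since the bare radius (62 mm) is above r_cr, any added insulation will reduce heat loss.

r_cr ≈ 16.6 mm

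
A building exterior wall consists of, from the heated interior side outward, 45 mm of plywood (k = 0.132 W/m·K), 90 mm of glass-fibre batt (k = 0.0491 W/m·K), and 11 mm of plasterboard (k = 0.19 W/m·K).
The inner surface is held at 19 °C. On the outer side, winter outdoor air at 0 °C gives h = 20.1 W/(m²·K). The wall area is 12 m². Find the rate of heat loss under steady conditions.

Model the wall as resistances in series:
R_plywood = L/(kA) = 0.045/(0.132×12) = 0.02841 K/W
R_glass-fibre batt = L/(kA) = 0.09/(0.0491×12) = 0.1527 K/W
R_plasterboard = L/(kA) = 0.011/(0.19×12) = 0.004825 K/W
R_outer film = 1/(h_o·A) = 1/(20.1×12) = 0.004146 K/W
R_total = 0.1901 K/W
Q = ΔT / R_total = 19 / 0.1901

Q ≈ 99.9 W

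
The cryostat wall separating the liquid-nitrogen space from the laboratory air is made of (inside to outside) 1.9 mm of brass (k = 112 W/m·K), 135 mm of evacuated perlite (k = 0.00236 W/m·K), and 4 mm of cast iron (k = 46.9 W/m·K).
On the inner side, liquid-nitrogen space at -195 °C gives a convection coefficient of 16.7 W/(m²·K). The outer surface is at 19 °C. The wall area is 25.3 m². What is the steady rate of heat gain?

Q ≈ 94.5 W

Series thermal resistances:
R_inner film = 1/(h_i·A) = 1/(16.7×25.3) = 0.002367 K/W
R_brass = L/(kA) = 0.0019/(112×25.3) = 6.705×10^-7 K/W
R_evacuated perlite = L/(kA) = 0.135/(0.00236×25.3) = 2.261 K/W
R_cast iron = L/(kA) = 0.004/(46.9×25.3) = 3.371×10^-6 K/W
R_total = 2.263 K/W
Q = ΔT / R_total = 214 / 2.263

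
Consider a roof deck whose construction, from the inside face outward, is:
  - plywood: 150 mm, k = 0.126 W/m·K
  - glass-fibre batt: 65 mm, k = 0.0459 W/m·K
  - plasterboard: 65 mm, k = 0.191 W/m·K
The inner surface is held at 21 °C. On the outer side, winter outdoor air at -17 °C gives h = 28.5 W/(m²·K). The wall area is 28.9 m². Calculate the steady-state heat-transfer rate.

Treating each layer as a thermal resistance in series:
R_plywood = L/(kA) = 0.15/(0.126×28.9) = 0.04119 K/W
R_glass-fibre batt = L/(kA) = 0.065/(0.0459×28.9) = 0.049 K/W
R_plasterboard = L/(kA) = 0.065/(0.191×28.9) = 0.01178 K/W
R_outer film = 1/(h_o·A) = 1/(28.5×28.9) = 0.001214 K/W
R_total = 0.1032 K/W
Q = ΔT / R_total = 38 / 0.1032

Q ≈ 368 W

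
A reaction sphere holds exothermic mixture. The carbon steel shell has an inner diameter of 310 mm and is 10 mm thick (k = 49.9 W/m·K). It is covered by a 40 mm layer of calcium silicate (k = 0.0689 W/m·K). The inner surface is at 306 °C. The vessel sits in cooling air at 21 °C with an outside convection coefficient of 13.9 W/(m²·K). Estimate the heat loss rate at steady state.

Each spherical layer contributes R = (1/r_i − 1/r_o)/(4πk):
R_carbon steel shell = (1/0.155 − 1/0.165)/(4π×49.9) = 6.236×10^-4 K/W
R_calcium silicate = (1/0.165 − 1/0.205)/(4π×0.0689) = 1.366 K/W
R_outer film = 1/(h·4πr_o²) = 1/(13.9×4π×0.205²) = 0.1362 K/W
R_total = 1.503 K/W
Q = ΔT/R_total = 285/1.503

Q ≈ 190 W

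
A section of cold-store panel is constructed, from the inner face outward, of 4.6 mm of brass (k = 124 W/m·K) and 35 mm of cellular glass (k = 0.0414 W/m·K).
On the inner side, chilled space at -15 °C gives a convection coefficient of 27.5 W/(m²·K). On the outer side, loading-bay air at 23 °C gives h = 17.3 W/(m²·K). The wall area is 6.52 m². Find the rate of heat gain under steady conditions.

Treating each layer as a thermal resistance in series:
R_inner film = 1/(h_i·A) = 1/(27.5×6.52) = 0.005577 K/W
R_brass = L/(kA) = 0.0046/(124×6.52) = 5.69×10^-6 K/W
R_cellular glass = L/(kA) = 0.035/(0.0414×6.52) = 0.1297 K/W
R_outer film = 1/(h_o·A) = 1/(17.3×6.52) = 0.008866 K/W
R_total = 0.1441 K/W
Q = ΔT / R_total = 38 / 0.1441

Q ≈ 264 W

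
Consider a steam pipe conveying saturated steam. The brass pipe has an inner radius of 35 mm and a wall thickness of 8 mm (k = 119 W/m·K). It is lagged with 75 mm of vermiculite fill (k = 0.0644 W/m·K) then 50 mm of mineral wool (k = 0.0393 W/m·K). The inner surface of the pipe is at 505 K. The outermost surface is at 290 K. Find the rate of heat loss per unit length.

Cylindrical conduction, so R = ln(r₂/r₁)/(2πkL) per layer, in series:
R_brass pipe wall = ln(43/35)/(2π×119×1) = 2.753×10^-4 K/W
R_vermiculite fill = ln(118/43)/(2π×0.0644×1) = 2.495 K/W
R_mineral wool = ln(168/118)/(2π×0.0393×1) = 1.431 K/W
R_total = 3.926 K/W
Q = ΔT/R_total = 215/3.926

q′ ≈ 54.8 W/m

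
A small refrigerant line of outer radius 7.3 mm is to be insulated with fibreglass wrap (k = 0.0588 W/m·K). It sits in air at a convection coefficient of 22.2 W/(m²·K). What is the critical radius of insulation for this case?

For a cylinder r_cr = k/h = 0.0588/22.2
r_cr = 2.65 mm; since the bare radius (7.3 mm) is above r_cr, any added insulation will reduce heat loss.

r_cr ≈ 2.65 mm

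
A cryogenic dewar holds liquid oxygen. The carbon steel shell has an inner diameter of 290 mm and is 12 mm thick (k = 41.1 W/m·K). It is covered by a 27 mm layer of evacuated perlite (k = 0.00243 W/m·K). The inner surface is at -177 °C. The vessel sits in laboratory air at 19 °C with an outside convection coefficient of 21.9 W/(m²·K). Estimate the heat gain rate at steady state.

For a spherical shell R = (1/r₁ − 1/r₂)/(4πk); film R = 1/(h·4πr²). In series:
R_carbon steel shell = (1/0.145 − 1/0.157)/(4π×41.1) = 0.001021 K/W
R_evacuated perlite = (1/0.157 − 1/0.184)/(4π×0.00243) = 30.61 K/W
R_outer film = 1/(h·4πr_o²) = 1/(21.9×4π×0.184²) = 0.1073 K/W
R_total = 30.72 K/W
Q = ΔT/R_total = 196/30.72

Q ≈ 6.38 W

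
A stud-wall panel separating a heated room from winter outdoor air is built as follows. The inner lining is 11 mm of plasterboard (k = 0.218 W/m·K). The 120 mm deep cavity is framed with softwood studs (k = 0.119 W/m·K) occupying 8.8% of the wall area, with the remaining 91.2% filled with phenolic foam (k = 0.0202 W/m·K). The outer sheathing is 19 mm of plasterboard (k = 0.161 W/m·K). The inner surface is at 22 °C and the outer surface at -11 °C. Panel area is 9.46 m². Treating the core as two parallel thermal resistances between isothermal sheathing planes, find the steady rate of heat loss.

Q ≈ 72.2 W

Sheathing layers in series; stud and cavity paths in parallel between them.
R_inner = 0.011/(0.218×9.46) = 0.005334 K/W
R_stud  = 0.12/(0.119×0.088×9.46) = 1.211 K/W
R_cav   = 0.12/(0.0202×0.912×9.46) = 0.6886 K/W
1/R_core = 1/R_stud + 1/R_cav → R_core = 0.439 K/W
R_outer = 0.019/(0.161×9.46) = 0.01247 K/W
R_total = 0.4568 K/W
Q = ΔT/R_total = 33/0.4568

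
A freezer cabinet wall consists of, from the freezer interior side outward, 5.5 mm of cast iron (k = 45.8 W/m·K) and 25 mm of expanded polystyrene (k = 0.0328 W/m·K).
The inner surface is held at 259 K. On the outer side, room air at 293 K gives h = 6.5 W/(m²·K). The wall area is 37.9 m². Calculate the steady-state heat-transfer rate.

Thermal resistances in series:
R_cast iron = L/(kA) = 0.0055/(45.8×37.9) = 3.169×10^-6 K/W
R_expanded polystyrene = L/(kA) = 0.025/(0.0328×37.9) = 0.02011 K/W
R_outer film = 1/(h_o·A) = 1/(6.5×37.9) = 0.004059 K/W
R_total = 0.02417 K/W
Q = ΔT / R_total = 34 / 0.02417

Q ≈ 1410 W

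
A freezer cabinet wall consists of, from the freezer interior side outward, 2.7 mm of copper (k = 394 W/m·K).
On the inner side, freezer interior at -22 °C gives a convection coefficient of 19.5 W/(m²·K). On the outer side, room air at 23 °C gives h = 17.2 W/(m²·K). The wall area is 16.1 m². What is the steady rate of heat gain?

Thermal resistances in series:
R_inner film = 1/(h_i·A) = 1/(19.5×16.1) = 0.003185 K/W
R_copper = L/(kA) = 0.0027/(394×16.1) = 4.256×10^-7 K/W
R_outer film = 1/(h_o·A) = 1/(17.2×16.1) = 0.003611 K/W
R_total = 0.006797 K/W
Q = ΔT / R_total = 45 / 0.006797

Q ≈ 6620 W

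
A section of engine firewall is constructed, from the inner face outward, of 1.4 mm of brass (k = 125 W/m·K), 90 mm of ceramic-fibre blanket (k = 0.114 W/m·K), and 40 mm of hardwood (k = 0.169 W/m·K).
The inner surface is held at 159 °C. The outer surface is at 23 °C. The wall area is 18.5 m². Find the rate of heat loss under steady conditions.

Q ≈ 2450 W

Series thermal resistances:
R_brass = L/(kA) = 0.0014/(125×18.5) = 6.054×10^-7 K/W
R_ceramic-fibre blanket = L/(kA) = 0.09/(0.114×18.5) = 0.04267 K/W
R_hardwood = L/(kA) = 0.04/(0.169×18.5) = 0.01279 K/W
R_total = 0.05547 K/W
Q = ΔT / R_total = 136 / 0.05547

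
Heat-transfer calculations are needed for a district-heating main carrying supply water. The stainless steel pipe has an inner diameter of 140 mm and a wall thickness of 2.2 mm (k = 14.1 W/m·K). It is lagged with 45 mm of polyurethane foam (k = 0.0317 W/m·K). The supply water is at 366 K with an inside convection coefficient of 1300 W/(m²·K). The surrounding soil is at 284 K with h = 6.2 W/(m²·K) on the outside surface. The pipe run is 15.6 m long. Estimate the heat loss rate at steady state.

For a radial system each layer contributes R = ln(r_out/r_in)/(2πkL); films add R = 1/(hA).
R_inner film = 1/(h_i·2πr₁L) = 1/(1300×2π×0.07×15.6) = 1.121×10^-4 K/W
R_stainless steel pipe wall = ln(72.2/70)/(2π×14.1×15.6) = 2.239×10^-5 K/W
R_polyurethane foam = ln(117.2/72.2)/(2π×0.0317×15.6) = 0.1559 K/W
R_outer film = 1/(h_o·2πr_oL) = 1/(6.2×2π×0.1172×15.6) = 0.01404 K/W
R_total = 0.1701 K/W
Q = ΔT/R_total = 82/0.1701

Q ≈ 482 W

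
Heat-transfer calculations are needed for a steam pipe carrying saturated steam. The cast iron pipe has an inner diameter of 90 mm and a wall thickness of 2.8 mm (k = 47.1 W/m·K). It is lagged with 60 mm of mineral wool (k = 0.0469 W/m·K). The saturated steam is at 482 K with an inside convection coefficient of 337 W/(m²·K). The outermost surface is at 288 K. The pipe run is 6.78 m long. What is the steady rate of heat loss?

Q ≈ 475 W

Cylindrical conduction, so R = ln(r₂/r₁)/(2πkL) per layer, in series:
R_inner film = 1/(h_i·2πr₁L) = 1/(337×2π×0.045×6.78) = 0.001548 K/W
R_cast iron pipe wall = ln(47.8/45)/(2π×47.1×6.78) = 3.008×10^-5 K/W
R_mineral wool = ln(107.8/47.8)/(2π×0.0469×6.78) = 0.407 K/W
R_total = 0.4086 K/W
Q = ΔT/R_total = 194/0.4086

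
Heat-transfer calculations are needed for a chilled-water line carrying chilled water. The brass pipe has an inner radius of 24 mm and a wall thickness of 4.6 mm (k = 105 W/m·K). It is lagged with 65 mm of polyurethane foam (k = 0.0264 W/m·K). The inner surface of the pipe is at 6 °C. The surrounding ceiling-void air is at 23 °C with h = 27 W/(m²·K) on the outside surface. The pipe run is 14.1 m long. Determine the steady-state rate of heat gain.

Cylindrical conduction, so R = ln(r₂/r₁)/(2πkL) per layer, in series:
R_brass pipe wall = ln(28.6/24)/(2π×105×14.1) = 1.885×10^-5 K/W
R_polyurethane foam = ln(93.6/28.6)/(2π×0.0264×14.1) = 0.5069 K/W
R_outer film = 1/(h_o·2πr_oL) = 1/(27×2π×0.0936×14.1) = 0.004466 K/W
R_total = 0.5114 K/W
Q = ΔT/R_total = 17/0.5114

Q ≈ 33.2 W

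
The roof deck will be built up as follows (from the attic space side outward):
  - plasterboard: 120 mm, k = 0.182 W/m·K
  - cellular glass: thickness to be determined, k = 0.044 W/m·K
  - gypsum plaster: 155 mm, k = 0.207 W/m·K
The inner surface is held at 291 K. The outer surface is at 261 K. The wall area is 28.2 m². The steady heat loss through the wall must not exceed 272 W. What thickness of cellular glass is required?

L ≈ 74.9 mm

Thermal resistances in series:
R_plasterboard = L/(kA) = 0.12/(0.182×28.2) = 0.02338 K/W
R_gypsum plaster = L/(kA) = 0.155/(0.207×28.2) = 0.02655 K/W
Sum of the known resistances R_other = 0.04993 K/W
Required total resistance R_tot = ΔT/Q_allow = 30/272 = 0.1103 K/W
R_cellular glass = R_tot − R_other = 0.06036 K/W
L = R·k·A = 0.06036×0.044×28.2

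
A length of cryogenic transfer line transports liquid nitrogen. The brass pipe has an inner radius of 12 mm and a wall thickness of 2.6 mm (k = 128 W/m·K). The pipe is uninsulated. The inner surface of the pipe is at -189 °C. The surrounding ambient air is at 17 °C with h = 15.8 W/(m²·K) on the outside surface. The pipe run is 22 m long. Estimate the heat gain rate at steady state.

Q ≈ 6570 W

For a radial system each layer contributes R = ln(r_out/r_in)/(2πkL); films add R = 1/(hA).
R_brass pipe wall = ln(14.6/12)/(2π×128×22) = 1.108×10^-5 K/W
R_outer film = 1/(h_o·2πr_oL) = 1/(15.8×2π×0.0146×22) = 0.03136 K/W
R_total = 0.03137 K/W
Q = ΔT/R_total = 206/0.03137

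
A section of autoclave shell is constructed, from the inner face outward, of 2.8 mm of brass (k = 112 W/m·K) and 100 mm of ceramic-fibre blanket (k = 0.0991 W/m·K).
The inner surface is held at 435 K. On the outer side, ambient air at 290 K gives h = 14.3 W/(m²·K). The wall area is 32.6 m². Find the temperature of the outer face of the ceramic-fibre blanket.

Treating each layer as a thermal resistance in series:
R_brass = L/(kA) = 0.0028/(112×32.6) = 7.669×10^-7 K/W
R_ceramic-fibre blanket = L/(kA) = 0.1/(0.0991×32.6) = 0.03095 K/W
R_outer film = 1/(h_o·A) = 1/(14.3×32.6) = 0.002145 K/W
R_total = 0.0331 K/W;  Q = ΔT/R_total = 145/0.0331 = 4381 W
T_interface = T_inner − Q·ΣR(inner→interface) = 435 − 4380×0.03095

T ≈ 299 K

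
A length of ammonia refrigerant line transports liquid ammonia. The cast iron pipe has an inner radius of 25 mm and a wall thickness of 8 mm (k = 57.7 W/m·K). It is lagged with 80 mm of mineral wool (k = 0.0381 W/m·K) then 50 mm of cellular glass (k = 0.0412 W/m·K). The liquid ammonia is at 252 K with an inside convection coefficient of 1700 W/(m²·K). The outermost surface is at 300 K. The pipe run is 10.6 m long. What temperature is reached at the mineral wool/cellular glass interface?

T ≈ 290 K

For a radial system each layer contributes R = ln(r_out/r_in)/(2πkL); films add R = 1/(hA).
R_inner film = 1/(h_i·2πr₁L) = 1/(1700×2π×0.025×10.6) = 3.533×10^-4 K/W
R_cast iron pipe wall = ln(33/25)/(2π×57.7×10.6) = 7.224×10^-5 K/W
R_mineral wool = ln(113/33)/(2π×0.0381×10.6) = 0.4851 K/W
R_cellular glass = ln(163/113)/(2π×0.0412×10.6) = 0.1335 K/W
R_total = 0.619 K/W
Q = ΔT/R_total = 48/0.619
Q = 77.5 W
T_interface = T_inner + Q·ΣR(inner→interface) = 252 + 77.5×0.4855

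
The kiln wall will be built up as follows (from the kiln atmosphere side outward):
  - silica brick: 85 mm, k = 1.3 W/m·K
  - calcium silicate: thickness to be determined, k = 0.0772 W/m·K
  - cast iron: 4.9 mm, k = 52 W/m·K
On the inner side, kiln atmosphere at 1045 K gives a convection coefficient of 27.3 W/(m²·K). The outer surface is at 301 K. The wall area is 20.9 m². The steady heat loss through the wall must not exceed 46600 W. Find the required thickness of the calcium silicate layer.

Model the wall as resistances in series:
R_inner film = 1/(h_i·A) = 1/(27.3×20.9) = 0.001753 K/W
R_silica brick = L/(kA) = 0.085/(1.3×20.9) = 0.003128 K/W
R_cast iron = L/(kA) = 0.0049/(52×20.9) = 4.509×10^-6 K/W
Sum of the known resistances R_other = 0.004886 K/W
Required total resistance R_tot = ΔT/Q_allow = 744/46600 = 0.01597 K/W
R_calcium silicate = R_tot − R_other = 0.01108 K/W
L = R·k·A = 0.01108×0.0772×20.9

L ≈ 17.9 mm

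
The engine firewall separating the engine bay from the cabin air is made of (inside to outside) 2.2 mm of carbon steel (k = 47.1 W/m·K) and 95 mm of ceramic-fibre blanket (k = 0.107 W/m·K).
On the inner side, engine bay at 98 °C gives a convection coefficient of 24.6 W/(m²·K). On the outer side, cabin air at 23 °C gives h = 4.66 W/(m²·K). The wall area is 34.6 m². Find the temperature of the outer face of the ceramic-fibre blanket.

T ≈ 37.1 °C

Using the resistance-network approach (series):
R_inner film = 1/(h_i·A) = 1/(24.6×34.6) = 0.001175 K/W
R_carbon steel = L/(kA) = 0.0022/(47.1×34.6) = 1.35×10^-6 K/W
R_ceramic-fibre blanket = L/(kA) = 0.095/(0.107×34.6) = 0.02566 K/W
R_outer film = 1/(h_o·A) = 1/(4.66×34.6) = 0.006202 K/W
R_total = 0.03304 K/W;  Q = ΔT/R_total = 75/0.03304 = 2270 W
T_interface = T_inner − Q·ΣR(inner→interface) = 98 − 2270×0.02684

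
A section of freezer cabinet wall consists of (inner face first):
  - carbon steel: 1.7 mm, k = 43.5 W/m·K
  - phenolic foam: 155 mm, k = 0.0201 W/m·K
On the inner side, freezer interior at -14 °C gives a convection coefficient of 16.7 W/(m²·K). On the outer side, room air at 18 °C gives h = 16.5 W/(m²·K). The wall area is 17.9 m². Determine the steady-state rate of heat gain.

Q ≈ 73.1 W

Thermal resistances in series:
R_inner film = 1/(h_i·A) = 1/(16.7×17.9) = 0.003345 K/W
R_carbon steel = L/(kA) = 0.0017/(43.5×17.9) = 2.183×10^-6 K/W
R_phenolic foam = L/(kA) = 0.155/(0.0201×17.9) = 0.4308 K/W
R_outer film = 1/(h_o·A) = 1/(16.5×17.9) = 0.003386 K/W
R_total = 0.4375 K/W
Q = ΔT / R_total = 32 / 0.4375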